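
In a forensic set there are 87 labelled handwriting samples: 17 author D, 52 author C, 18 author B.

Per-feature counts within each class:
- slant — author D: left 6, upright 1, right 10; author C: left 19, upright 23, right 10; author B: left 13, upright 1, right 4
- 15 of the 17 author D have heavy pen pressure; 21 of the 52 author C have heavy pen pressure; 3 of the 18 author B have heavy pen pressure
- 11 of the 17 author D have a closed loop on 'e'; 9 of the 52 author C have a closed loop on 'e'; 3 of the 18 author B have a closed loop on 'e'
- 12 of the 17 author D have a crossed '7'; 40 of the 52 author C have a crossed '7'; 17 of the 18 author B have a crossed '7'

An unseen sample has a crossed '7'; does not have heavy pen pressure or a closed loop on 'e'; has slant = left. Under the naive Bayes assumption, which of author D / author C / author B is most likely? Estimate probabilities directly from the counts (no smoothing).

author D: (17/87) × (6/17) × (2/17) × (6/17) × (12/17) ≈ 0.00202138
author C: (52/87) × (19/52) × (31/52) × (43/52) × (40/52) ≈ 0.082816
author B: (18/87) × (13/18) × (15/18) × (15/18) × (17/18) ≈ 0.0980027
Highest score → author B.

author B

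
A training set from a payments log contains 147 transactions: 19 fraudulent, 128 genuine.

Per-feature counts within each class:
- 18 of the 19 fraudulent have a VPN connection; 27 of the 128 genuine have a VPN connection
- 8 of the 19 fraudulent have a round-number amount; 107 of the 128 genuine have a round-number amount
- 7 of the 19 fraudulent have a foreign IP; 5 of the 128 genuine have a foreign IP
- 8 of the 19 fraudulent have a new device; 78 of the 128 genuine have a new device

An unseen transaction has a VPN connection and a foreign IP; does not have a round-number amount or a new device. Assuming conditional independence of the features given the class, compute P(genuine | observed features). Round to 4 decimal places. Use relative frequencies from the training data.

fraudulent: (19/147) × (18/19) × (11/19) × (7/19) × (11/19) ≈ 0.0151209
genuine: (128/147) × (27/128) × (21/128) × (5/128) × (50/128) ≈ 0.000459807
P(genuine | x) = 0.000459807 / 0.015580707 ≈ 0.0295

0.0295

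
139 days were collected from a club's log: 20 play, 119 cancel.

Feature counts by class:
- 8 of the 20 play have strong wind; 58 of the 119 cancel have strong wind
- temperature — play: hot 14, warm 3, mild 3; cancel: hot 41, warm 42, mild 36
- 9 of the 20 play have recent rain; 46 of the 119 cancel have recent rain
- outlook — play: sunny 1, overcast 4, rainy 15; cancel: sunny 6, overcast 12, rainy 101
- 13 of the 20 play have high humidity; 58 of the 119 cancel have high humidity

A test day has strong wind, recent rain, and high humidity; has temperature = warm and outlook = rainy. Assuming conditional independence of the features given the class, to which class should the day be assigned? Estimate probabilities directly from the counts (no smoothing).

play: (20/139) × (8/20) × (3/20) × (9/20) × (15/20) × (13/20) ≈ 0.00189388
cancel: (119/139) × (58/119) × (42/119) × (46/119) × (101/119) × (58/119) ≈ 0.0235495
Highest score → cancel.

cancel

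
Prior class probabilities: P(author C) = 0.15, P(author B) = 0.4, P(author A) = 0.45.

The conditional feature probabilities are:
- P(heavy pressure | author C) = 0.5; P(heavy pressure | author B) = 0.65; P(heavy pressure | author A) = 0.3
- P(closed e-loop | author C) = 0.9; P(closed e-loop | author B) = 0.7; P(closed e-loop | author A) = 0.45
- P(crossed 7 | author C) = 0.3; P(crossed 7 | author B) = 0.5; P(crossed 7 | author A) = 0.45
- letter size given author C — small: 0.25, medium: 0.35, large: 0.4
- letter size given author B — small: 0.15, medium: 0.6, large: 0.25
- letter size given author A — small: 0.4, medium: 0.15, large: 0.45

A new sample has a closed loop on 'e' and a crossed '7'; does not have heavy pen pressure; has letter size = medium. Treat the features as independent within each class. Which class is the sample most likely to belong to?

author C: 0.15 × (1−0.5) × 0.9 × 0.3 × 0.35 = 0.0070875
author B: 0.4 × (1−0.65) × 0.7 × 0.5 × 0.6 = 0.0294
author A: 0.45 × (1−0.3) × 0.45 × 0.45 × 0.15 = 0.009568125
Highest score → author B.

author B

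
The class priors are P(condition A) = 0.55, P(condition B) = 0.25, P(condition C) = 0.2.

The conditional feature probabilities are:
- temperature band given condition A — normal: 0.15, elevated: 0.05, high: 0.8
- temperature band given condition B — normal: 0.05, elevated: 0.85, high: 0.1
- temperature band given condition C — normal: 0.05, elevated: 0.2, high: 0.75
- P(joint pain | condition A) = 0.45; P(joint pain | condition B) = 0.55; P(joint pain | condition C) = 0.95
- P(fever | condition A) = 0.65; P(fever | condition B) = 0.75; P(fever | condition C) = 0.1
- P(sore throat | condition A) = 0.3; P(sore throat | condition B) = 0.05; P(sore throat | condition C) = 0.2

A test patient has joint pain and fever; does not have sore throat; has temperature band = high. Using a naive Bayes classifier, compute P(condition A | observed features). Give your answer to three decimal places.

0.810

condition A: 0.55 × 0.8 × 0.45 × 0.65 × (1−0.3) = 0.09009
condition B: 0.25 × 0.1 × 0.55 × 0.75 × (1−0.05) = 0.009796875
condition C: 0.2 × 0.75 × 0.95 × 0.1 × (1−0.2) = 0.0114
P(condition A | x) = 0.09009 / 0.111286875 ≈ 0.810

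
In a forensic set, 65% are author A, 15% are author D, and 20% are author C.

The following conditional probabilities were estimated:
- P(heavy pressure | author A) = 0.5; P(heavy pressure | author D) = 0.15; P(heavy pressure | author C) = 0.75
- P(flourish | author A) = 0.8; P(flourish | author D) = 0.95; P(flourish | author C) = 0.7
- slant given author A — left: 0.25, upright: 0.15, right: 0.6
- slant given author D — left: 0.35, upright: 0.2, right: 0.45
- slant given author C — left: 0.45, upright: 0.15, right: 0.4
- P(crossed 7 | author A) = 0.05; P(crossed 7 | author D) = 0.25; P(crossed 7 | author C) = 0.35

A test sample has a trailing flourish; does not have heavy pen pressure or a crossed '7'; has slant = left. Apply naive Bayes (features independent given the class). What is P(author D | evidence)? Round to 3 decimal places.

0.306

author A: 0.65 × (1−0.5) × 0.8 × 0.25 × (1−0.05) = 0.06175
author D: 0.15 × (1−0.15) × 0.95 × 0.35 × (1−0.25) = 0.0317953125
author C: 0.2 × (1−0.75) × 0.7 × 0.45 × (1−0.35) = 0.0102375
P(author D | x) = 0.0317953125 / 0.1037828125 ≈ 0.306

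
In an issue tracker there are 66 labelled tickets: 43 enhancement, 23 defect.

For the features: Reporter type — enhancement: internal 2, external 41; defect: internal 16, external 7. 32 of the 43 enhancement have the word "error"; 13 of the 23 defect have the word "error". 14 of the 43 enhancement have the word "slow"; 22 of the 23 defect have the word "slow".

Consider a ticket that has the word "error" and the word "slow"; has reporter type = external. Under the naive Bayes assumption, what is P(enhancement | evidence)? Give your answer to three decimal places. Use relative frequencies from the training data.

enhancement: (43/66) × (41/43) × (32/43) × (14/43) ≈ 0.150515
defect: (23/66) × (7/23) × (13/23) × (22/23) ≈ 0.0573409
P(enhancement | x) = 0.150515 / 0.2078559 ≈ 0.724

0.724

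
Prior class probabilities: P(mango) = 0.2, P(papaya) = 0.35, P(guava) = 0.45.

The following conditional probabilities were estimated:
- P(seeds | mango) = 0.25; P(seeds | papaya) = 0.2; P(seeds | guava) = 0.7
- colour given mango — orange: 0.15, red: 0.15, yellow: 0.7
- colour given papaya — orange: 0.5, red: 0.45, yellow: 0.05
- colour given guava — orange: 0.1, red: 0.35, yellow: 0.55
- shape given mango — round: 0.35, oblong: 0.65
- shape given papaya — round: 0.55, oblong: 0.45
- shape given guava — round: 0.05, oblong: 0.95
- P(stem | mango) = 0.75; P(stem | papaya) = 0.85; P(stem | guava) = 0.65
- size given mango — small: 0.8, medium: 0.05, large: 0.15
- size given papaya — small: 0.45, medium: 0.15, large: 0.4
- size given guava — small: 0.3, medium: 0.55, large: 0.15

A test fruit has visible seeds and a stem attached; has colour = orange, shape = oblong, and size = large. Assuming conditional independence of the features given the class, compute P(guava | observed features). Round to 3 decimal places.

mango: 0.2 × 0.25 × 0.15 × 0.65 × 0.75 × 0.15 = 0.0005484375
papaya: 0.35 × 0.2 × 0.5 × 0.45 × 0.85 × 0.4 = 0.005355
guava: 0.45 × 0.7 × 0.1 × 0.95 × 0.65 × 0.15 = 0.0029176875
P(guava | x) = 0.0029176875 / 0.008821125 ≈ 0.331

0.331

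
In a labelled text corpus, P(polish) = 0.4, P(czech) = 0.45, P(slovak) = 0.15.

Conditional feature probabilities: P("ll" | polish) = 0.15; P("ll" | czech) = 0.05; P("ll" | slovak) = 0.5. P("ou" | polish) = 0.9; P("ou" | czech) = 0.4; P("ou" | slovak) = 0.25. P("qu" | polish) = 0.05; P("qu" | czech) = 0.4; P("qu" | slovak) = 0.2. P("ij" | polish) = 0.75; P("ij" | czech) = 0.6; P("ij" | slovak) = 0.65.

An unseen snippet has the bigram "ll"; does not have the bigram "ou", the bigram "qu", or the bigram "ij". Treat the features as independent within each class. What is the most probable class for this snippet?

polish: 0.4 × 0.15 × (1−0.9) × (1−0.05) × (1−0.75) = 0.001425
czech: 0.45 × 0.05 × (1−0.4) × (1−0.4) × (1−0.6) = 0.00324
slovak: 0.15 × 0.5 × (1−0.25) × (1−0.2) × (1−0.65) = 0.01575
Highest score → slovak.

slovak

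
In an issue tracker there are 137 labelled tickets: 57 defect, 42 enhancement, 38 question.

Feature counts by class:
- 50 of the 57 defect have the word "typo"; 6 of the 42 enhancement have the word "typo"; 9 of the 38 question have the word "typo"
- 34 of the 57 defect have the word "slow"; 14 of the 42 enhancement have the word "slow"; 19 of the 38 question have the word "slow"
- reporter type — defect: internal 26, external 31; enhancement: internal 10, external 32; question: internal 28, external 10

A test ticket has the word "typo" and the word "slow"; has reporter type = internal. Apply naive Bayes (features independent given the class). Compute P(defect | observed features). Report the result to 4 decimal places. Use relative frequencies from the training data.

defect: (57/137) × (50/57) × (34/57) × (26/57) ≈ 0.0993006
enhancement: (42/137) × (6/42) × (14/42) × (10/42) ≈ 0.00347584
question: (38/137) × (9/38) × (19/38) × (28/38) ≈ 0.0242028
P(defect | x) = 0.0993006 / 0.12697924 ≈ 0.7820

0.7820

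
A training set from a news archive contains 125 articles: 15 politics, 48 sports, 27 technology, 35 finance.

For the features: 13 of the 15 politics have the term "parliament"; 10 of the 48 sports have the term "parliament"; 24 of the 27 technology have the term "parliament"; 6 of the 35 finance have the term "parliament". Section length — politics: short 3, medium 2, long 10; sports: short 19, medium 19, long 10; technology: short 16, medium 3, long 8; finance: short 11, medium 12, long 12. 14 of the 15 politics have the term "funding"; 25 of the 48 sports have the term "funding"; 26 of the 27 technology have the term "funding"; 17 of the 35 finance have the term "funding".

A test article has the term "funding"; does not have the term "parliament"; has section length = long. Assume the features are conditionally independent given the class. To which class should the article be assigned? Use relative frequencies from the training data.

politics: (15/125) × (2/15) × (10/15) × (14/15) ≈ 0.00995556
sports: (48/125) × (38/48) × (10/48) × (25/48) ≈ 0.0329861
technology: (27/125) × (3/27) × (8/27) × (26/27) ≈ 0.00684774
finance: (35/125) × (29/35) × (12/35) × (17/35) ≈ 0.0386351
Highest score → finance.

finance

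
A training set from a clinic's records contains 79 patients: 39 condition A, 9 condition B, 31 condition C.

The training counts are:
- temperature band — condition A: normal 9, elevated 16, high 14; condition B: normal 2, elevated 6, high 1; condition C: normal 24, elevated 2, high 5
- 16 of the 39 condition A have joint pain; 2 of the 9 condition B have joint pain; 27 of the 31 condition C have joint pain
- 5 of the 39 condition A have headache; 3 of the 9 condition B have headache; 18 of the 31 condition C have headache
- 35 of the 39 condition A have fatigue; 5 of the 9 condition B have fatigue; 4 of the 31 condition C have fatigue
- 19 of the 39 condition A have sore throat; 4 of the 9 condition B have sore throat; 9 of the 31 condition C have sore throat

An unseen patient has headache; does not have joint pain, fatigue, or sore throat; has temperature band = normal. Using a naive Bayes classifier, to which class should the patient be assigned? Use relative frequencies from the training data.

condition C

condition A: (39/79) × (9/39) × (23/39) × (5/39) × (4/39) × (20/39) ≈ 0.000453049
condition B: (9/79) × (2/9) × (7/9) × (3/9) × (4/9) × (5/9) ≈ 0.00162062
condition C: (31/79) × (24/31) × (4/31) × (18/31) × (27/31) × (22/31) ≈ 0.0140688
Highest score → condition C.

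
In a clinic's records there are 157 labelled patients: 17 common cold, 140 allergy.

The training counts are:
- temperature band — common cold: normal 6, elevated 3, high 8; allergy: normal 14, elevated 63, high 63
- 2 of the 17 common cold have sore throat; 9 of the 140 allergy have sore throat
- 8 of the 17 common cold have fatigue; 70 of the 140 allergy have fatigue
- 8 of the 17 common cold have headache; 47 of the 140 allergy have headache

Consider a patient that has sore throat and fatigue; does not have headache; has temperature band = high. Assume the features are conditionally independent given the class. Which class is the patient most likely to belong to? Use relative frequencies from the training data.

allergy

common cold: (17/157) × (8/17) × (2/17) × (8/17) × (9/17) ≈ 0.0014935
allergy: (140/157) × (63/140) × (9/140) × (70/140) × (93/140) ≈ 0.00856802
Highest score → allergy.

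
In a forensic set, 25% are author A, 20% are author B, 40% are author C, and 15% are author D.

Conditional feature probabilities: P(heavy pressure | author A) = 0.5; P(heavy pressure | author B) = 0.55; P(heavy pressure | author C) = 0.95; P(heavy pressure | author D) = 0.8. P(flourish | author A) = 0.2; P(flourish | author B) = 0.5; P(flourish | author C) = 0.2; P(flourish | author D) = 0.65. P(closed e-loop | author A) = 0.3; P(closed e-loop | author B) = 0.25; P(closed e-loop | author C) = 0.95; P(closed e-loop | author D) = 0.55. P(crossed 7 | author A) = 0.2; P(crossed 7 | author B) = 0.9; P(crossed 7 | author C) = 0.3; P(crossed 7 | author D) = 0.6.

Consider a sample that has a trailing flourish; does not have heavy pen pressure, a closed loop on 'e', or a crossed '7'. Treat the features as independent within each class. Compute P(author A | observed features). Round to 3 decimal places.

author A: 0.25 × (1−0.5) × 0.2 × (1−0.3) × (1−0.2) = 0.014
author B: 0.2 × (1−0.55) × 0.5 × (1−0.25) × (1−0.9) = 0.003375
author C: 0.4 × (1−0.95) × 0.2 × (1−0.95) × (1−0.3) = 0.00014
author D: 0.15 × (1−0.8) × 0.65 × (1−0.55) × (1−0.6) = 0.00351
P(author A | x) = 0.014 / 0.021025 ≈ 0.666

0.666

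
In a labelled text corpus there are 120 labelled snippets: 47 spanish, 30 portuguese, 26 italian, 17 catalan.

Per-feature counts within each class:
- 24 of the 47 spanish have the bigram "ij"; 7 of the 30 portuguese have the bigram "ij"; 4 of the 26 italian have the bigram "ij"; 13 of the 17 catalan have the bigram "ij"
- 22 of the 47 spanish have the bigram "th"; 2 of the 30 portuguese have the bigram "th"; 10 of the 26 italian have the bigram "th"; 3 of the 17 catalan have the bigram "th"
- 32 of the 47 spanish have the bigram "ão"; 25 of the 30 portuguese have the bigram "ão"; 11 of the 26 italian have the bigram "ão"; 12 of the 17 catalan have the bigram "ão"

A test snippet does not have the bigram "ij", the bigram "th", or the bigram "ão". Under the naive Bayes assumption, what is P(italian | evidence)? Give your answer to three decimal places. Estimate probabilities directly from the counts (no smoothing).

0.480

spanish: (47/120) × (23/47) × (25/47) × (15/47) ≈ 0.0325373
portuguese: (30/120) × (23/30) × (28/30) × (5/30) ≈ 0.0298148
italian: (26/120) × (22/26) × (16/26) × (15/26) ≈ 0.0650888
catalan: (17/120) × (4/17) × (14/17) × (5/17) ≈ 0.00807382
P(italian | x) = 0.0650888 / 0.13551472 ≈ 0.480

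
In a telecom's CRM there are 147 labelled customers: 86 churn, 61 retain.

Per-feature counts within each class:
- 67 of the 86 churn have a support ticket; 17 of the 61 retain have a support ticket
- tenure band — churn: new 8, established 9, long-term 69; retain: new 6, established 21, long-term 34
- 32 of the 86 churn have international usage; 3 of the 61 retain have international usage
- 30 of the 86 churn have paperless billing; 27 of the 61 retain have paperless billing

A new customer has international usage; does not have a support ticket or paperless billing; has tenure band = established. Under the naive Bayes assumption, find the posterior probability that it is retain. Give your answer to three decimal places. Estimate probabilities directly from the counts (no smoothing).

churn: (86/147) × (19/86) × (9/86) × (32/86) × (56/86) ≈ 0.00327734
retain: (61/147) × (44/61) × (21/61) × (3/61) × (34/61) ≈ 0.00282465
P(retain | x) = 0.00282465 / 0.00610199 ≈ 0.463

0.463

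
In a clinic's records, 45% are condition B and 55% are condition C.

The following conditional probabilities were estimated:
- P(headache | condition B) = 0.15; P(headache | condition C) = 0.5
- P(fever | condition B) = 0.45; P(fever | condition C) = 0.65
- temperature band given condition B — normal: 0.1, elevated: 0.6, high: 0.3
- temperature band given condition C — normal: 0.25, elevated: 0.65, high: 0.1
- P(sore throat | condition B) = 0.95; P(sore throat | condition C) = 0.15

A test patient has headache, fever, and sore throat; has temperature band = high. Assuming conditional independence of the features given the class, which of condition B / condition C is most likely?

condition B

condition B: 0.45 × 0.15 × 0.45 × 0.3 × 0.95 = 0.008656875
condition C: 0.55 × 0.5 × 0.65 × 0.1 × 0.15 = 0.00268125
Highest score → condition B.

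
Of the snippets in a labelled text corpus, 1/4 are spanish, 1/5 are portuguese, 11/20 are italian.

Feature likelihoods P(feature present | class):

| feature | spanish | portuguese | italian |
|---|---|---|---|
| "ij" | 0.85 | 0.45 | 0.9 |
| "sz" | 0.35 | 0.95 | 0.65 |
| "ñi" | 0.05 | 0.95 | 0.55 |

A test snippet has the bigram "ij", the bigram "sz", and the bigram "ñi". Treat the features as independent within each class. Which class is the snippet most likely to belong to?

italian

spanish: 0.25 × 0.85 × 0.35 × 0.05 = 0.00371875
portuguese: 0.2 × 0.45 × 0.95 × 0.95 = 0.081225
italian: 0.55 × 0.9 × 0.65 × 0.55 = 0.1769625
Highest score → italian.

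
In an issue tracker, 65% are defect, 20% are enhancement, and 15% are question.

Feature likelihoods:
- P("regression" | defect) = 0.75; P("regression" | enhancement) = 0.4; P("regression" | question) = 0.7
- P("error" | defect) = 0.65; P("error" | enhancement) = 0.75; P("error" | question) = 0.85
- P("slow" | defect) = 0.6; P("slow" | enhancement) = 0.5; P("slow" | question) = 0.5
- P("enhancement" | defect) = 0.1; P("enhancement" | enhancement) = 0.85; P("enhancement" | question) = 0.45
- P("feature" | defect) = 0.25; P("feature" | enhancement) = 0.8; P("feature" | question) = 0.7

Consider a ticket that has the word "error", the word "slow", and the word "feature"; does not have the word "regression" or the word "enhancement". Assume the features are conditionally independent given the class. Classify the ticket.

defect: 0.65 × (1−0.75) × 0.65 × 0.6 × (1−0.1) × 0.25 = 0.014259375
enhancement: 0.2 × (1−0.4) × 0.75 × 0.5 × (1−0.85) × 0.8 = 0.0054
question: 0.15 × (1−0.7) × 0.85 × 0.5 × (1−0.45) × 0.7 = 0.007363125
Highest score → defect.

defect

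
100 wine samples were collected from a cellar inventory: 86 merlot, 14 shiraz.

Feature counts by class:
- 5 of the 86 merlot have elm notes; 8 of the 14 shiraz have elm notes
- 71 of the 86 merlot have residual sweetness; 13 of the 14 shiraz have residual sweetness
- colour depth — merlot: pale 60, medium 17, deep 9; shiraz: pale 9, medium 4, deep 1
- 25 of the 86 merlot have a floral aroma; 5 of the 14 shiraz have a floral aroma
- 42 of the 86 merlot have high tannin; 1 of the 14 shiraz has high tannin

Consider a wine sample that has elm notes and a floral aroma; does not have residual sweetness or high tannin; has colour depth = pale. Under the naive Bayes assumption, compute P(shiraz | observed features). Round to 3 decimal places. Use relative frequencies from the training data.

0.574

merlot: (86/100) × (5/86) × (15/86) × (60/86) × (25/86) × (44/86) ≈ 0.000904923
shiraz: (14/100) × (8/14) × (1/14) × (9/14) × (5/14) × (13/14) ≈ 0.00121824
P(shiraz | x) = 0.00121824 / 0.002123163 ≈ 0.574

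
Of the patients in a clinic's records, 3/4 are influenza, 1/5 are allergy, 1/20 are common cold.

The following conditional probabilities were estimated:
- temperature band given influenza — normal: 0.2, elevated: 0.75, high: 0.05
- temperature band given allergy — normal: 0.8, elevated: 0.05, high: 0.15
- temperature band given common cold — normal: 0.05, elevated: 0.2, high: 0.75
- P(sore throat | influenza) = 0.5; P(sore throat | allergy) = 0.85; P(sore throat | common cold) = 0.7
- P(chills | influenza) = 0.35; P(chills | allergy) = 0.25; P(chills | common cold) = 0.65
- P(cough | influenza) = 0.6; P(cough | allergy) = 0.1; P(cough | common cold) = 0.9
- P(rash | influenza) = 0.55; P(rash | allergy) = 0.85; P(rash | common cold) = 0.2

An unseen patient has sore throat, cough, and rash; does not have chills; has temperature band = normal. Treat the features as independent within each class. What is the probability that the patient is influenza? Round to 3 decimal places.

0.647

influenza: 0.75 × 0.2 × 0.5 × (1−0.35) × 0.6 × 0.55 = 0.0160875
allergy: 0.2 × 0.8 × 0.85 × (1−0.25) × 0.1 × 0.85 = 0.00867
common cold: 0.05 × 0.05 × 0.7 × (1−0.65) × 0.9 × 0.2 = 0.00011025
P(influenza | x) = 0.0160875 / 0.02486775 ≈ 0.647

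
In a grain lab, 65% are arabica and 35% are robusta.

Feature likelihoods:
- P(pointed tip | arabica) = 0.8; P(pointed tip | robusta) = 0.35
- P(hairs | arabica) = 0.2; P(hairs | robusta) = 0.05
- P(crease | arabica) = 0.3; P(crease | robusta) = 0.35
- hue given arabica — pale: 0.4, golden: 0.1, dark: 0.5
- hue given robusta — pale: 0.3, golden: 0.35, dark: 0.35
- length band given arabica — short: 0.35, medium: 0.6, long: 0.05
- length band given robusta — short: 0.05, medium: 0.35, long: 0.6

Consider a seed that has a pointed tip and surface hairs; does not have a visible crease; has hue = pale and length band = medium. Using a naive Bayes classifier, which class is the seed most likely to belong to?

arabica

arabica: 0.65 × 0.8 × 0.2 × (1−0.3) × 0.4 × 0.6 = 0.017472
robusta: 0.35 × 0.35 × 0.05 × (1−0.35) × 0.3 × 0.35 = 0.00041803125
Highest score → arabica.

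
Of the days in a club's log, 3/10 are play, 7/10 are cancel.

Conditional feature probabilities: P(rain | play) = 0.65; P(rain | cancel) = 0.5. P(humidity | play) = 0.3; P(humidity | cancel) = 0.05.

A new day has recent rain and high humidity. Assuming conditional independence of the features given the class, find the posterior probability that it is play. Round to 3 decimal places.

play: 0.3 × 0.65 × 0.3 = 0.0585
cancel: 0.7 × 0.5 × 0.05 = 0.0175
P(play | x) = 0.0585 / 0.076 ≈ 0.770

0.770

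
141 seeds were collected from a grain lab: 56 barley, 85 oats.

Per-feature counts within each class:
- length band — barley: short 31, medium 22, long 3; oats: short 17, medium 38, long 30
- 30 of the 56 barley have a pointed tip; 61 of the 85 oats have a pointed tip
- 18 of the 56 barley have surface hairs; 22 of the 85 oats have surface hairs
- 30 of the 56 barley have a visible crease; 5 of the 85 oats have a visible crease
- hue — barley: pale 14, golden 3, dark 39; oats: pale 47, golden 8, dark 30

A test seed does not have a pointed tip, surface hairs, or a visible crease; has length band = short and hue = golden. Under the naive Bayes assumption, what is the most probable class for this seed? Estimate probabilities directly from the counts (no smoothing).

barley: (56/141) × (31/56) × (26/56) × (38/56) × (26/56) × (3/56) ≈ 0.00172283
oats: (85/141) × (17/85) × (24/85) × (63/85) × (80/85) × (8/85) ≈ 0.00223504
Highest score → oats.

oats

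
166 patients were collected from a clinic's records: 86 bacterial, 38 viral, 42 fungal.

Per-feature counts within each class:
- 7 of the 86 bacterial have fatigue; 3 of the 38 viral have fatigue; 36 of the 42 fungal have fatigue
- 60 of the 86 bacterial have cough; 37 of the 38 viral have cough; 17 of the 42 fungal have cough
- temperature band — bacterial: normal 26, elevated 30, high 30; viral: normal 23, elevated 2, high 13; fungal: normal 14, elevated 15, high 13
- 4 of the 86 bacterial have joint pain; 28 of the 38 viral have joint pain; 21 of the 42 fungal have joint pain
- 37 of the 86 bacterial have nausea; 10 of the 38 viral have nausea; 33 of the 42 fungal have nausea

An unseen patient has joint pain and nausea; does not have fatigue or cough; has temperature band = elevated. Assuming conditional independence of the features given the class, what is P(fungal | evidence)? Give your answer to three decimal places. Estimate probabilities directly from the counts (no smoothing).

0.740

bacterial: (86/166) × (79/86) × (26/86) × (30/86) × (4/86) × (37/86) ≈ 0.00100434
viral: (38/166) × (35/38) × (1/38) × (2/38) × (28/38) × (10/38) ≈ 0.0000566257
fungal: (42/166) × (6/42) × (25/42) × (15/42) × (21/42) × (33/42) ≈ 0.00301863
P(fungal | x) = 0.00301863 / 0.0040795957 ≈ 0.740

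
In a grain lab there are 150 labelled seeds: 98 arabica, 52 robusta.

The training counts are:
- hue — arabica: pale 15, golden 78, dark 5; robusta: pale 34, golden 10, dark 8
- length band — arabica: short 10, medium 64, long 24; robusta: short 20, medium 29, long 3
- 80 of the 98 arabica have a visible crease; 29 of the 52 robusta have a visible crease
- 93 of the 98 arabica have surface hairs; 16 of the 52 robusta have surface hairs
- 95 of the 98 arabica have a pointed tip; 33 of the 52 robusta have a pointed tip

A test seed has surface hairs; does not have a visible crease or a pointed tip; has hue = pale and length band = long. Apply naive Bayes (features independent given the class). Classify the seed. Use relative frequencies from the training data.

robusta

arabica: (98/150) × (15/98) × (24/98) × (18/98) × (93/98) × (3/98) ≈ 0.000130672
robusta: (52/150) × (34/52) × (3/52) × (23/52) × (16/52) × (19/52) ≈ 0.000650275
Highest score → robusta.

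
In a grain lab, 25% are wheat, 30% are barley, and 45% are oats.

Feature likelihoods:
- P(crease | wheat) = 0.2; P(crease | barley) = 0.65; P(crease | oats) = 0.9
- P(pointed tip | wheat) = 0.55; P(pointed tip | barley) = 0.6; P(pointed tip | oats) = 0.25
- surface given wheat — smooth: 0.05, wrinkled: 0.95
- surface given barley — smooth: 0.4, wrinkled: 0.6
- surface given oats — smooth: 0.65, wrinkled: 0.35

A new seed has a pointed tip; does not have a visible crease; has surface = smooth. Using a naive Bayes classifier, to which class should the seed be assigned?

barley

wheat: 0.25 × (1−0.2) × 0.55 × 0.05 = 0.0055
barley: 0.3 × (1−0.65) × 0.6 × 0.4 = 0.0252
oats: 0.45 × (1−0.9) × 0.25 × 0.65 = 0.0073125
Highest score → barley.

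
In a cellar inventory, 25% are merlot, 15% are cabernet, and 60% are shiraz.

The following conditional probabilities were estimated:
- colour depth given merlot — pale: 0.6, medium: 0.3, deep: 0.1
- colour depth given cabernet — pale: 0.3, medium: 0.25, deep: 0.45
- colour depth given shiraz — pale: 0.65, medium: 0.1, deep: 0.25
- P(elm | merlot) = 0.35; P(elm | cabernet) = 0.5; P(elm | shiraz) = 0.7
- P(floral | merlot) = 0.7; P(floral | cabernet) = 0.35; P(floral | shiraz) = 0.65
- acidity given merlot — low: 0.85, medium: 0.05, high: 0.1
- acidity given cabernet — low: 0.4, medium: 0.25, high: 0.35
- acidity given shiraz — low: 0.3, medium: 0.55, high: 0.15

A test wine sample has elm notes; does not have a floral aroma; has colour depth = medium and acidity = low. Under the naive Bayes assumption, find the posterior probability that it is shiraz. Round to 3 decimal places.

merlot: 0.25 × 0.3 × 0.35 × (1−0.7) × 0.85 = 0.00669375
cabernet: 0.15 × 0.25 × 0.5 × (1−0.35) × 0.4 = 0.004875
shiraz: 0.6 × 0.1 × 0.7 × (1−0.65) × 0.3 = 0.00441
P(shiraz | x) = 0.00441 / 0.01597875 ≈ 0.276

0.276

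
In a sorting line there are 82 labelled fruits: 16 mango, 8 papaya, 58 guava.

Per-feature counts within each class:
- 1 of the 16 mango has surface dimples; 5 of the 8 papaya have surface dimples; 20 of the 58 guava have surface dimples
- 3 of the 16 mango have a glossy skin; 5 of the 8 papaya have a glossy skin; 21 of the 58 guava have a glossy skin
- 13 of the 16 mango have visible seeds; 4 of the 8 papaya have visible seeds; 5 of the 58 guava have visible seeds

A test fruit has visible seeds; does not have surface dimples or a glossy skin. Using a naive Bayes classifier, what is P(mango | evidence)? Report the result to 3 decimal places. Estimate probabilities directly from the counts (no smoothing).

0.789

mango: (16/82) × (15/16) × (13/16) × (13/16) ≈ 0.12076
papaya: (8/82) × (3/8) × (3/8) × (4/8) ≈ 0.00685976
guava: (58/82) × (38/58) × (37/58) × (5/58) ≈ 0.025485
P(mango | x) = 0.12076 / 0.15310476 ≈ 0.789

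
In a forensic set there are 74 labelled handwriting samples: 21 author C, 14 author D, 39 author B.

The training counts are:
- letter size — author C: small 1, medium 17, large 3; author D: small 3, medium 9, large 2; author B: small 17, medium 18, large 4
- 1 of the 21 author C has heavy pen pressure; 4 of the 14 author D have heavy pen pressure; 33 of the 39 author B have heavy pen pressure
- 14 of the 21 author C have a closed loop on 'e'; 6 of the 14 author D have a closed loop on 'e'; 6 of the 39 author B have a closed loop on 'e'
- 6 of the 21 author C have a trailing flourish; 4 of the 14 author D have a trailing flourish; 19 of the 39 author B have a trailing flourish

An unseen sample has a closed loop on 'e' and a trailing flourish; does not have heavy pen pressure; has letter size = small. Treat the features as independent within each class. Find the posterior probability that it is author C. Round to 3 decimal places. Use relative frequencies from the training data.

author C: (21/74) × (1/21) × (20/21) × (14/21) × (6/21) ≈ 0.00245143
author D: (14/74) × (3/14) × (10/14) × (6/14) × (4/14) ≈ 0.00354582
author B: (39/74) × (17/39) × (6/39) × (6/39) × (19/39) ≈ 0.00264898
P(author C | x) = 0.00245143 / 0.00864623 ≈ 0.284

0.284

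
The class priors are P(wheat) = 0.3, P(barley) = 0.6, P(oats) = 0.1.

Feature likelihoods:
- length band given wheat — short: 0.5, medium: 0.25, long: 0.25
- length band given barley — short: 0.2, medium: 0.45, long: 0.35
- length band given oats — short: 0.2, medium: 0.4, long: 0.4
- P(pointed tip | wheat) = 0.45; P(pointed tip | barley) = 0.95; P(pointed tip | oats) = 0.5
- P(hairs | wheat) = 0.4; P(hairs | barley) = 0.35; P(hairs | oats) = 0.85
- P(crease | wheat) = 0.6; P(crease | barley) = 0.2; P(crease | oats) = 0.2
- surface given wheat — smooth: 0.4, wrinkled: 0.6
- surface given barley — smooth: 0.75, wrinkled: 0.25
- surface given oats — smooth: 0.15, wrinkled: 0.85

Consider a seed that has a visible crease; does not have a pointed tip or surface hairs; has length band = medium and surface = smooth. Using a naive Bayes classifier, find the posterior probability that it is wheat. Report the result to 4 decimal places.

wheat: 0.3 × 0.25 × (1−0.45) × (1−0.4) × 0.6 × 0.4 = 0.00594
barley: 0.6 × 0.45 × (1−0.95) × (1−0.35) × 0.2 × 0.75 = 0.00131625
oats: 0.1 × 0.4 × (1−0.5) × (1−0.85) × 0.2 × 0.15 = 0.00009
P(wheat | x) = 0.00594 / 0.00734625 ≈ 0.8086

0.8086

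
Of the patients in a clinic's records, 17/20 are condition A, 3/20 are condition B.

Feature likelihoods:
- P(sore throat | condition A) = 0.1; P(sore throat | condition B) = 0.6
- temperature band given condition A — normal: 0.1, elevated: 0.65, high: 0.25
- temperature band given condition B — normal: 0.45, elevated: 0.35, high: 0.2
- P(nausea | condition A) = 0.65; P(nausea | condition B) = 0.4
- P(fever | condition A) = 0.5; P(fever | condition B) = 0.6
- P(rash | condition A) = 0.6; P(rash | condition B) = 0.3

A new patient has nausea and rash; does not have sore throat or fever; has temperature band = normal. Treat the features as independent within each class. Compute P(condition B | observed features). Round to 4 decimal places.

condition A: 0.85 × (1−0.1) × 0.1 × 0.65 × (1−0.5) × 0.6 = 0.0149175
condition B: 0.15 × (1−0.6) × 0.45 × 0.4 × (1−0.6) × 0.3 = 0.001296
P(condition B | x) = 0.001296 / 0.0162135 ≈ 0.0799

0.0799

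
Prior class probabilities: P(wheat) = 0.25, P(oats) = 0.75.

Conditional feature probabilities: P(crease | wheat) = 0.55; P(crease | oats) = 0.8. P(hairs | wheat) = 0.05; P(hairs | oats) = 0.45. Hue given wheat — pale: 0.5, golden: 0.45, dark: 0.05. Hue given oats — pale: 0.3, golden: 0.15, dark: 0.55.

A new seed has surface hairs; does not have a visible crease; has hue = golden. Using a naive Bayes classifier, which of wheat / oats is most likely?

wheat: 0.25 × (1−0.55) × 0.05 × 0.45 = 0.00253125
oats: 0.75 × (1−0.8) × 0.45 × 0.15 = 0.010125
Highest score → oats.

oats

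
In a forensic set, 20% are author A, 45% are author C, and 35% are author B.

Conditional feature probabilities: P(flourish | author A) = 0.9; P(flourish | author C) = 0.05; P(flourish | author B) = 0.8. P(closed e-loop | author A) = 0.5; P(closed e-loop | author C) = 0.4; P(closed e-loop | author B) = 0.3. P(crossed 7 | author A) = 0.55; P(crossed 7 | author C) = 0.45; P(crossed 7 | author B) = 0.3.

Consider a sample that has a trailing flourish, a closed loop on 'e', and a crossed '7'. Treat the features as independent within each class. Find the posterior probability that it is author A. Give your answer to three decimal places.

0.629

author A: 0.2 × 0.9 × 0.5 × 0.55 = 0.0495
author C: 0.45 × 0.05 × 0.4 × 0.45 = 0.00405
author B: 0.35 × 0.8 × 0.3 × 0.3 = 0.0252
P(author A | x) = 0.0495 / 0.07875 ≈ 0.629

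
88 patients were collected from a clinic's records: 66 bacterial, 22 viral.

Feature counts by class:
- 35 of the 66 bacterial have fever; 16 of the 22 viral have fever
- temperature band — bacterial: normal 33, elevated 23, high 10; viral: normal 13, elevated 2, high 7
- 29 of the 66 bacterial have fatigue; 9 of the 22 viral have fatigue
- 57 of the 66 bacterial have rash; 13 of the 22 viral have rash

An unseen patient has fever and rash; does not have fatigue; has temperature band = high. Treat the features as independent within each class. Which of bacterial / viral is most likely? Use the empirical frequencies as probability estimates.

bacterial: (66/88) × (35/66) × (10/66) × (37/66) × (57/66) ≈ 0.0291763
viral: (22/88) × (16/22) × (7/22) × (13/22) × (13/22) ≈ 0.0202001
Highest score → bacterial.

bacterial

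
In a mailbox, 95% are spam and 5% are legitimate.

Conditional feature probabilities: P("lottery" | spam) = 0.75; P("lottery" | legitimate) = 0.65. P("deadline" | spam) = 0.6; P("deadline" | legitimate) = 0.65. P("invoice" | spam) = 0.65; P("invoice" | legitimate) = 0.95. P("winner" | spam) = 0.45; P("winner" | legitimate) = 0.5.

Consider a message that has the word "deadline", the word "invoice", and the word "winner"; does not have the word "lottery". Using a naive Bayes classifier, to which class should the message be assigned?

spam: 0.95 × (1−0.75) × 0.6 × 0.65 × 0.45 = 0.04168125
legitimate: 0.05 × (1−0.65) × 0.65 × 0.95 × 0.5 = 0.005403125
Highest score → spam.

spam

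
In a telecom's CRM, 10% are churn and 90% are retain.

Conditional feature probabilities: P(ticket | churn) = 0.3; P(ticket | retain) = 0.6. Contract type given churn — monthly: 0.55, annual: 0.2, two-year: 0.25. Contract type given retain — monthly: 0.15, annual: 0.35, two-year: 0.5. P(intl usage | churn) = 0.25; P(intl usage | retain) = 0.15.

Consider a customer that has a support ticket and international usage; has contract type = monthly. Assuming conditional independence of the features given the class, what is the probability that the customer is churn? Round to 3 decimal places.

0.253

churn: 0.1 × 0.3 × 0.55 × 0.25 = 0.004125
retain: 0.9 × 0.6 × 0.15 × 0.15 = 0.01215
P(churn | x) = 0.004125 / 0.016275 ≈ 0.253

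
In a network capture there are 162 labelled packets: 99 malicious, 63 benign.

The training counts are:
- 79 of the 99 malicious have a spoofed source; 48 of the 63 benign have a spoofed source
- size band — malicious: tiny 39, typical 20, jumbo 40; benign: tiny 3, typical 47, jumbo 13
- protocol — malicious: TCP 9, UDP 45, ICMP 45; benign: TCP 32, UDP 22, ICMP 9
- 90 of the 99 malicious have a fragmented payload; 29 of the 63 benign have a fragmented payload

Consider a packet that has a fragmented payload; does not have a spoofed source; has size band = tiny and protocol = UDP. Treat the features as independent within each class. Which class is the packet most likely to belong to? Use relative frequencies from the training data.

malicious: (99/162) × (20/99) × (39/99) × (45/99) × (90/99) ≈ 0.0200969
benign: (63/162) × (15/63) × (3/63) × (22/63) × (29/63) ≈ 0.000708756
Highest score → malicious.

malicious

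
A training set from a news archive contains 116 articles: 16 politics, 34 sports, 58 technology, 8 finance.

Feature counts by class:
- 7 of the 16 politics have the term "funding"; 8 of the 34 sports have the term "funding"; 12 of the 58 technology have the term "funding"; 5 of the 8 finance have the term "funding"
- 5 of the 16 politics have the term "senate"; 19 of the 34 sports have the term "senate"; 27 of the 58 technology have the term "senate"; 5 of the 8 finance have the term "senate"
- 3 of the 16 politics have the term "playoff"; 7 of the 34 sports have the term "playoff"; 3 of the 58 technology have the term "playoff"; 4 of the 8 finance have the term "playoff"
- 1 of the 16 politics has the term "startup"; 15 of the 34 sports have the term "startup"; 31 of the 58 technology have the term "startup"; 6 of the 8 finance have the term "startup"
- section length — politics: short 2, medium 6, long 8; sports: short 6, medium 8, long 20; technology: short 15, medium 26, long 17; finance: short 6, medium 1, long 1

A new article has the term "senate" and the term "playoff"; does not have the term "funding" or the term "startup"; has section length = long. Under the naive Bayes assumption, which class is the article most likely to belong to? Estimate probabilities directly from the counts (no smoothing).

sports

politics: (16/116) × (9/16) × (5/16) × (3/16) × (15/16) × (8/16) ≈ 0.00213097
sports: (34/116) × (26/34) × (19/34) × (7/34) × (19/34) × (20/34) ≈ 0.00847686
technology: (58/116) × (46/58) × (27/58) × (3/58) × (27/58) × (17/58) ≈ 0.00130282
finance: (8/116) × (3/8) × (5/8) × (4/8) × (2/8) × (1/8) ≈ 0.000252559
Highest score → sports.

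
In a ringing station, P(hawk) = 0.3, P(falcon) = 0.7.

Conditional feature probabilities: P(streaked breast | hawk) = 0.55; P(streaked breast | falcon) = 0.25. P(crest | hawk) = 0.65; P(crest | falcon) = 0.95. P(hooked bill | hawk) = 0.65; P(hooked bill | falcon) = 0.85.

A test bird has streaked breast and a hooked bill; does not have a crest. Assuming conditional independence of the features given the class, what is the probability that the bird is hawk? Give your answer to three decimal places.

hawk: 0.3 × 0.55 × (1−0.65) × 0.65 = 0.0375375
falcon: 0.7 × 0.25 × (1−0.95) × 0.85 = 0.0074375
P(hawk | x) = 0.0375375 / 0.044975 ≈ 0.835

0.835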